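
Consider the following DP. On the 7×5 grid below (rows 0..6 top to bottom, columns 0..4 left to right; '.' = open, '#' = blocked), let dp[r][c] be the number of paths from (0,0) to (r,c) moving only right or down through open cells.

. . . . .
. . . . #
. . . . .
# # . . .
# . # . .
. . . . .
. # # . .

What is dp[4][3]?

16

r\c   0   1   2   3   4
  0   1   1   1   1   1
  1   1   2   3   4   0
  2   1   3   6  10  10
  3   0   0   6  16  26
  4   0   0   0  16  42
  5   0   0   0  16  58
  6   0   0   0  16  74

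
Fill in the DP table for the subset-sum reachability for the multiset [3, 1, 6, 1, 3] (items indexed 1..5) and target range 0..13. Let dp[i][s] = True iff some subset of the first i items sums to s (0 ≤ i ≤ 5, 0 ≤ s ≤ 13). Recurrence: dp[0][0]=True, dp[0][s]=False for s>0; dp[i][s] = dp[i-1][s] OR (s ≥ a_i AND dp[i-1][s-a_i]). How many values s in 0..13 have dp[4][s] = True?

12

i\s   0   1   2   3   4   5   6   7   8   9  10  11  12  13
  0   T   F   F   F   F   F   F   F   F   F   F   F   F   F
  1   T   F   F   T   F   F   F   F   F   F   F   F   F   F
  2   T   T   F   T   T   F   F   F   F   F   F   F   F   F
  3   T   T   F   T   T   F   T   T   F   T   T   F   F   F
  4   T   T   T   T   T   T   T   T   T   T   T   T   F   F
  5   T   T   T   T   T   T   T   T   T   T   T   T   T   T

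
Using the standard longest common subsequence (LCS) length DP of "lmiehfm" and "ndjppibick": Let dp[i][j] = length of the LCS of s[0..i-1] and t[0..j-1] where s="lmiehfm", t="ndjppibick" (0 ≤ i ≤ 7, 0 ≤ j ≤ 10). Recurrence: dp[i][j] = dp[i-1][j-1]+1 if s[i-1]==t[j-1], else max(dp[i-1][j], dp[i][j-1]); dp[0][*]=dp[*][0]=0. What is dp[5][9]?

   ''  n  d  j  p  p  i  b  i  c  k
''  0  0  0  0  0  0  0  0  0  0  0
 l  0  0  0  0  0  0  0  0  0  0  0
 m  0  0  0  0  0  0  0  0  0  0  0
 i  0  0  0  0  0  0  1  1  1  1  1
 e  0  0  0  0  0  0  1  1  1  1  1
 h  0  0  0  0  0  0  1  1  1  1  1
 f  0  0  0  0  0  0  1  1  1  1  1
 m  0  0  0  0  0  0  1  1  1  1  1

1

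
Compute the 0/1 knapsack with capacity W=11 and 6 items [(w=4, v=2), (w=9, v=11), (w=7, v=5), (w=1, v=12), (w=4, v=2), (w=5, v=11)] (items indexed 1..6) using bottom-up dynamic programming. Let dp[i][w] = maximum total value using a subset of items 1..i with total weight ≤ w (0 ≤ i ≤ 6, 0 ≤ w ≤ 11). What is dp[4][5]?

14

i\w   0   1   2   3   4   5   6   7   8   9  10  11
  0   0   0   0   0   0   0   0   0   0   0   0   0
  1   0   0   0   0   2   2   2   2   2   2   2   2
  2   0   0   0   0   2   2   2   2   2  11  11  11
  3   0   0   0   0   2   2   2   5   5  11  11  11
  4   0  12  12  12  12  14  14  14  17  17  23  23
  5   0  12  12  12  12  14  14  14  17  17  23  23
  6   0  12  12  12  12  14  23  23  23  23  25  25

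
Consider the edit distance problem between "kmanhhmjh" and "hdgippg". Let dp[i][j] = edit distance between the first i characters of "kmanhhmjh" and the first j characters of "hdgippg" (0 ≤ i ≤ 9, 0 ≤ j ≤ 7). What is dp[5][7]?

   ''  h  d  g  i  p  p  g
''  0  1  2  3  4  5  6  7
 k  1  1  2  3  4  5  6  7
 m  2  2  2  3  4  5  6  7
 a  3  3  3  3  4  5  6  7
 n  4  4  4  4  4  5  6  7
 h  5  4  5  5  5  5  6  7
 h  6  5  5  6  6  6  6  7
 m  7  6  6  6  7  7  7  7
 j  8  7  7  7  7  8  8  8
 h  9  8  8  8  8  8  9  9

7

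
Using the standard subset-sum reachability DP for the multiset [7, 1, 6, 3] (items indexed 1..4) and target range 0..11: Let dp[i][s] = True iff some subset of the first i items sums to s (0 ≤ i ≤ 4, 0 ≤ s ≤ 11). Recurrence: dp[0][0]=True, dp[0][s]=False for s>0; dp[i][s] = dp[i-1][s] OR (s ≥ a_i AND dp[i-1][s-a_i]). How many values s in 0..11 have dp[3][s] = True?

5

i\s   0   1   2   3   4   5   6   7   8   9  10  11
  0   T   F   F   F   F   F   F   F   F   F   F   F
  1   T   F   F   F   F   F   F   T   F   F   F   F
  2   T   T   F   F   F   F   F   T   T   F   F   F
  3   T   T   F   F   F   F   T   T   T   F   F   F
  4   T   T   F   T   T   F   T   T   T   T   T   T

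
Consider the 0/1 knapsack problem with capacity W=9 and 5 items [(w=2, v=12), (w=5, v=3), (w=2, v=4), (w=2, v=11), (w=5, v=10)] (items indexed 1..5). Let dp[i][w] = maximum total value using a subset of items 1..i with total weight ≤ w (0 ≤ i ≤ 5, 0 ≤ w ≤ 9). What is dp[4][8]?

i\w   0   1   2   3   4   5   6   7   8   9
  0   0   0   0   0   0   0   0   0   0   0
  1   0   0  12  12  12  12  12  12  12  12
  2   0   0  12  12  12  12  12  15  15  15
  3   0   0  12  12  16  16  16  16  16  19
  4   0   0  12  12  23  23  27  27  27  27
  5   0   0  12  12  23  23  27  27  27  33

27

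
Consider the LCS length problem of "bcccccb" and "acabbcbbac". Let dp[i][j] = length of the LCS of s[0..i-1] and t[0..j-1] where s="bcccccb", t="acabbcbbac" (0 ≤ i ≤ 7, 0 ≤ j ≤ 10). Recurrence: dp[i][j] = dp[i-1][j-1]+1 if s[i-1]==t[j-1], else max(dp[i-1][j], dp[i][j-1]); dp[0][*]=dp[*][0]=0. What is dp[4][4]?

   ''  a  c  a  b  b  c  b  b  a  c
''  0  0  0  0  0  0  0  0  0  0  0
 b  0  0  0  0  1  1  1  1  1  1  1
 c  0  0  1  1  1  1  2  2  2  2  2
 c  0  0  1  1  1  1  2  2  2  2  3
 c  0  0  1  1  1  1  2  2  2  2  3
 c  0  0  1  1  1  1  2  2  2  2  3
 c  0  0  1  1  1  1  2  2  2  2  3
 b  0  0  1  1  2  2  2  3  3  3  3

1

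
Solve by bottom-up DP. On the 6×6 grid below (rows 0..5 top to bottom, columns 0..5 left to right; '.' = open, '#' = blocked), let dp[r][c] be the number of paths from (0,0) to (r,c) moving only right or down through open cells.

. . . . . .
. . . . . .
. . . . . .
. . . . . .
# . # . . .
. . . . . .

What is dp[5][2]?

r\c   0   1   2   3   4   5
  0   1   1   1   1   1   1
  1   1   2   3   4   5   6
  2   1   3   6  10  15  21
  3   1   4  10  20  35  56
  4   0   4   0  20  55 111
  5   0   4   4  24  79 190

4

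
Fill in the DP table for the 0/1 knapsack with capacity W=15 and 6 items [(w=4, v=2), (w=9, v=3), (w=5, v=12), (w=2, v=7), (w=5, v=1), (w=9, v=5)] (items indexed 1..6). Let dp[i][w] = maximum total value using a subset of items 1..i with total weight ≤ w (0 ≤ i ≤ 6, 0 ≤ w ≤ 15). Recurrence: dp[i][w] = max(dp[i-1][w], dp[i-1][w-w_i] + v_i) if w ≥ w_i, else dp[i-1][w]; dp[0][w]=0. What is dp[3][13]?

14

i\w   0   1   2   3   4   5   6   7   8   9  10  11  12  13  14  15
  0   0   0   0   0   0   0   0   0   0   0   0   0   0   0   0   0
  1   0   0   0   0   2   2   2   2   2   2   2   2   2   2   2   2
  2   0   0   0   0   2   2   2   2   2   3   3   3   3   5   5   5
  3   0   0   0   0   2  12  12  12  12  14  14  14  14  14  15  15
  4   0   0   7   7   7  12  12  19  19  19  19  21  21  21  21  21
  5   0   0   7   7   7  12  12  19  19  19  19  21  21  21  21  21
  6   0   0   7   7   7  12  12  19  19  19  19  21  21  21  21  21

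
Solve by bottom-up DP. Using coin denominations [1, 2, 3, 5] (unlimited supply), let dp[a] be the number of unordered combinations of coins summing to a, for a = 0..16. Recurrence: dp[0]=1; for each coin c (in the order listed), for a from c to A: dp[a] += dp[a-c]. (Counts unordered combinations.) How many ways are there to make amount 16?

after  coin     0     1     2     3     4     5     6     7     8     9    10    11    12    13    14    15    16
          1     1     1     1     1     1     1     1     1     1     1     1     1     1     1     1     1     1
          2     1     1     2     2     3     3     4     4     5     5     6     6     7     7     8     8     9
          3     1     1     2     3     4     5     7     8    10    12    14    16    19    21    24    27    30
          5     1     1     2     3     4     6     8    10    13    16    20    24    29    34    40    47    54

54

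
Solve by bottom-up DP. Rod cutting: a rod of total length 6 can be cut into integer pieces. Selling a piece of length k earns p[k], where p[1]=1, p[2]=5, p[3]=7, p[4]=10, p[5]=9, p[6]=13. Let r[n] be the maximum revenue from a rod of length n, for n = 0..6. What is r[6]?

   n    0    1    2    3    4    5    6
r[n]    0    1    5    7   10   12   15

15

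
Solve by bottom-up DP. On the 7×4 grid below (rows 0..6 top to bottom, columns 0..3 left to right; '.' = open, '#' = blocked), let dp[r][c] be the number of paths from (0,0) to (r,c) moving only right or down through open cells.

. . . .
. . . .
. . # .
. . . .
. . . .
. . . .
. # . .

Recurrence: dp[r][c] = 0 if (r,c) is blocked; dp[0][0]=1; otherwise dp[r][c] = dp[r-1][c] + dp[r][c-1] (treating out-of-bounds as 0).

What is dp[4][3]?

17

r\c   0   1   2   3
  0   1   1   1   1
  1   1   2   3   4
  2   1   3   0   4
  3   1   4   4   8
  4   1   5   9  17
  5   1   6  15  32
  6   1   0  15  47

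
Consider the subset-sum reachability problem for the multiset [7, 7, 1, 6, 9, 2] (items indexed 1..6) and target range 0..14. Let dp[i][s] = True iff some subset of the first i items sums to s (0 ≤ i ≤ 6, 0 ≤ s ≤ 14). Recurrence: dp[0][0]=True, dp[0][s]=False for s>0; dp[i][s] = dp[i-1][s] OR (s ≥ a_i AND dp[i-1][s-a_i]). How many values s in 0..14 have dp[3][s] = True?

i\s   0   1   2   3   4   5   6   7   8   9  10  11  12  13  14
  0   T   F   F   F   F   F   F   F   F   F   F   F   F   F   F
  1   T   F   F   F   F   F   F   T   F   F   F   F   F   F   F
  2   T   F   F   F   F   F   F   T   F   F   F   F   F   F   T
  3   T   T   F   F   F   F   F   T   T   F   F   F   F   F   T
  4   T   T   F   F   F   F   T   T   T   F   F   F   F   T   T
  5   T   T   F   F   F   F   T   T   T   T   T   F   F   T   T
  6   T   T   T   T   F   F   T   T   T   T   T   T   T   T   T

5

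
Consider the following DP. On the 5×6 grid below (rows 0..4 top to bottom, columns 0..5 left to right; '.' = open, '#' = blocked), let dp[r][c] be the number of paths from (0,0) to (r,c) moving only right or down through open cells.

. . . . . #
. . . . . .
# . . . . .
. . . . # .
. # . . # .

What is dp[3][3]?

16

r\c   0   1   2   3   4   5
  0   1   1   1   1   1   0
  1   1   2   3   4   5   5
  2   0   2   5   9  14  19
  3   0   2   7  16   0  19
  4   0   0   7  23   0  19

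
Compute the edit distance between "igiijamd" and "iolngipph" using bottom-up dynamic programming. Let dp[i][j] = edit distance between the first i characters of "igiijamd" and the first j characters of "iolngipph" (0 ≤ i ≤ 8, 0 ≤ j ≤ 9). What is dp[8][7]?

   ''  i  o  l  n  g  i  p  p  h
''  0  1  2  3  4  5  6  7  8  9
 i  1  0  1  2  3  4  5  6  7  8
 g  2  1  1  2  3  3  4  5  6  7
 i  3  2  2  2  3  4  3  4  5  6
 i  4  3  3  3  3  4  4  4  5  6
 j  5  4  4  4  4  4  5  5  5  6
 a  6  5  5  5  5  5  5  6  6  6
 m  7  6  6  6  6  6  6  6  7  7
 d  8  7  7  7  7  7  7  7  7  8

7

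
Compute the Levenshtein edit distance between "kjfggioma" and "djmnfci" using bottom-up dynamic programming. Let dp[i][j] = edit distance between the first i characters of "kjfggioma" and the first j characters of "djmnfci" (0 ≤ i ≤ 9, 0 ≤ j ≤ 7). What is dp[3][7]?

   ''  d  j  m  n  f  c  i
''  0  1  2  3  4  5  6  7
 k  1  1  2  3  4  5  6  7
 j  2  2  1  2  3  4  5  6
 f  3  3  2  2  3  3  4  5
 g  4  4  3  3  3  4  4  5
 g  5  5  4  4  4  4  5  5
 i  6  6  5  5  5  5  5  5
 o  7  7  6  6  6  6  6  6
 m  8  8  7  6  7  7  7  7
 a  9  9  8  7  7  8  8  8

5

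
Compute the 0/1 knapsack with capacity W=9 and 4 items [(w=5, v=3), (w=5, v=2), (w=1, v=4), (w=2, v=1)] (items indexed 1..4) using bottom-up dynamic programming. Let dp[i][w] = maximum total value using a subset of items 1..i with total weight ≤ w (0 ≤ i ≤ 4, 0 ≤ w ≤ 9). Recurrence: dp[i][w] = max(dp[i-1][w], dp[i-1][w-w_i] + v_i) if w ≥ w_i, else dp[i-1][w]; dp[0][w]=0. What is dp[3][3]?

i\w   0   1   2   3   4   5   6   7   8   9
  0   0   0   0   0   0   0   0   0   0   0
  1   0   0   0   0   0   3   3   3   3   3
  2   0   0   0   0   0   3   3   3   3   3
  3   0   4   4   4   4   4   7   7   7   7
  4   0   4   4   5   5   5   7   7   8   8

4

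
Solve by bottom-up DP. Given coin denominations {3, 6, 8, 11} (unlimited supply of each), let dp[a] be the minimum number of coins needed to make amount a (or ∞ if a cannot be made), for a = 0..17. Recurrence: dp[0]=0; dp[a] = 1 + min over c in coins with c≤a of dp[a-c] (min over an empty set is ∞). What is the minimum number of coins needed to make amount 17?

 a  0  1  2  3  4  5  6  7  8  9 10 11 12 13 14 15 16 17
dp  0  -  -  1  -  -  1  -  1  2  -  1  2  -  2  3  2  2
(- denotes ∞ / unreachable)

2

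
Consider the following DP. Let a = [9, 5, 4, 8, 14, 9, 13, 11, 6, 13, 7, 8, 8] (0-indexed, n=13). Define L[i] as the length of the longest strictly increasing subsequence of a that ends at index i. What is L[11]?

   i    0    1    2    3    4    5    6    7    8    9   10   11   12
a[i]    9    5    4    8   14    9   13   11    6   13    7    8    8
L[i]    1    1    1    2    3    3    4    4    2    5    3    4    4

4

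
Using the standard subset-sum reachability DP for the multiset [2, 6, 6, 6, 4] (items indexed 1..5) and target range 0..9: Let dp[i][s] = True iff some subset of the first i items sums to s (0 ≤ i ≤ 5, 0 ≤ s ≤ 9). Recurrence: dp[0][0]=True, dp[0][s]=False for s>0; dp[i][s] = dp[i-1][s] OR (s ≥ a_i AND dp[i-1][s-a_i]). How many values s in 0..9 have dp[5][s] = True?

5

i\s   0   1   2   3   4   5   6   7   8   9
  0   T   F   F   F   F   F   F   F   F   F
  1   T   F   T   F   F   F   F   F   F   F
  2   T   F   T   F   F   F   T   F   T   F
  3   T   F   T   F   F   F   T   F   T   F
  4   T   F   T   F   F   F   T   F   T   F
  5   T   F   T   F   T   F   T   F   T   F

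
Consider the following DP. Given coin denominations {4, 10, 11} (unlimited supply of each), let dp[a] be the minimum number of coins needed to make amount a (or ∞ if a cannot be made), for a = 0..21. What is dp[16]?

4

 a  0  1  2  3  4  5  6  7  8  9 10 11 12 13 14 15 16 17 18 19 20 21
dp  0  -  -  -  1  -  -  -  2  -  1  1  3  -  2  2  4  -  3  3  2  2
(- denotes ∞ / unreachable)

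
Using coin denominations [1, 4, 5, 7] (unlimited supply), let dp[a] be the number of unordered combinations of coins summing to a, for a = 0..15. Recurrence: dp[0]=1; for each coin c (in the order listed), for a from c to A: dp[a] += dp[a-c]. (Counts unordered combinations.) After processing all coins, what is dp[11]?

8

after  coin     0     1     2     3     4     5     6     7     8     9    10    11    12    13    14    15
          1     1     1     1     1     1     1     1     1     1     1     1     1     1     1     1     1
          4     1     1     1     1     2     2     2     2     3     3     3     3     4     4     4     4
          5     1     1     1     1     2     3     3     3     4     5     6     6     7     8     9    10
          7     1     1     1     1     2     3     3     4     5     6     7     8    10    11    13    15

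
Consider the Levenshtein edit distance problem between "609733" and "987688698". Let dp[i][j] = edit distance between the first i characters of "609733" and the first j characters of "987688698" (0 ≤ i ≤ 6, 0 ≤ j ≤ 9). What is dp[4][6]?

6

   ''  9  8  7  6  8  8  6  9  8
''  0  1  2  3  4  5  6  7  8  9
 6  1  1  2  3  3  4  5  6  7  8
 0  2  2  2  3  4  4  5  6  7  8
 9  3  2  3  3  4  5  5  6  6  7
 7  4  3  3  3  4  5  6  6  7  7
 3  5  4  4  4  4  5  6  7  7  8
 3  6  5  5  5  5  5  6  7  8  8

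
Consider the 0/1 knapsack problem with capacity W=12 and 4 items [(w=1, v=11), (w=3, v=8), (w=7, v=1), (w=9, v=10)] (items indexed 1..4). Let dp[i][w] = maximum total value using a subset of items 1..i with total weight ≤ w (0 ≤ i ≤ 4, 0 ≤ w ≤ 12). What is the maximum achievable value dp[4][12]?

21

i\w   0   1   2   3   4   5   6   7   8   9  10  11  12
  0   0   0   0   0   0   0   0   0   0   0   0   0   0
  1   0  11  11  11  11  11  11  11  11  11  11  11  11
  2   0  11  11  11  19  19  19  19  19  19  19  19  19
  3   0  11  11  11  19  19  19  19  19  19  19  20  20
  4   0  11  11  11  19  19  19  19  19  19  21  21  21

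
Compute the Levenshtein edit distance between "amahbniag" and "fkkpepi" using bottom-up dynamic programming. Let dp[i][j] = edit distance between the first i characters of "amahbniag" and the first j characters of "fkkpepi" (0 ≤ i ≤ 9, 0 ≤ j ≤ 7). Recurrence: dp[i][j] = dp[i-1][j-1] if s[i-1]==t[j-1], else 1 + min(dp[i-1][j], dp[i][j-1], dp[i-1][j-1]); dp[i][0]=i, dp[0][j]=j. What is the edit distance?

8

   ''  f  k  k  p  e  p  i
''  0  1  2  3  4  5  6  7
 a  1  1  2  3  4  5  6  7
 m  2  2  2  3  4  5  6  7
 a  3  3  3  3  4  5  6  7
 h  4  4  4  4  4  5  6  7
 b  5  5  5  5  5  5  6  7
 n  6  6  6  6  6  6  6  7
 i  7  7  7  7  7  7  7  6
 a  8  8  8  8  8  8  8  7
 g  9  9  9  9  9  9  9  8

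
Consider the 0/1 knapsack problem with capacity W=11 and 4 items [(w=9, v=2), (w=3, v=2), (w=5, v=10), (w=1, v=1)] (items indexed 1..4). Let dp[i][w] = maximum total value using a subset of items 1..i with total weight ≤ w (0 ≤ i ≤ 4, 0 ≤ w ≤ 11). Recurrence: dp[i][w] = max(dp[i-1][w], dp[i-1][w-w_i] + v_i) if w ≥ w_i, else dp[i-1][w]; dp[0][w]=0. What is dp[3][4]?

i\w   0   1   2   3   4   5   6   7   8   9  10  11
  0   0   0   0   0   0   0   0   0   0   0   0   0
  1   0   0   0   0   0   0   0   0   0   2   2   2
  2   0   0   0   2   2   2   2   2   2   2   2   2
  3   0   0   0   2   2  10  10  10  12  12  12  12
  4   0   1   1   2   3  10  11  11  12  13  13  13

2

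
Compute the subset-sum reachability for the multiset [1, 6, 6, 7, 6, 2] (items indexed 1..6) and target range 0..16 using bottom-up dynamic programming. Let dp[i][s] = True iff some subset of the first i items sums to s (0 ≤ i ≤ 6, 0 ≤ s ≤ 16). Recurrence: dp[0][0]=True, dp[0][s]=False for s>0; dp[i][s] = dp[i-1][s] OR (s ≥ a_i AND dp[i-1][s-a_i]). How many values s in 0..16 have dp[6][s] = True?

14

i\s   0   1   2   3   4   5   6   7   8   9  10  11  12  13  14  15  16
  0   T   F   F   F   F   F   F   F   F   F   F   F   F   F   F   F   F
  1   T   T   F   F   F   F   F   F   F   F   F   F   F   F   F   F   F
  2   T   T   F   F   F   F   T   T   F   F   F   F   F   F   F   F   F
  3   T   T   F   F   F   F   T   T   F   F   F   F   T   T   F   F   F
  4   T   T   F   F   F   F   T   T   T   F   F   F   T   T   T   F   F
  5   T   T   F   F   F   F   T   T   T   F   F   F   T   T   T   F   F
  6   T   T   T   T   F   F   T   T   T   T   T   F   T   T   T   T   T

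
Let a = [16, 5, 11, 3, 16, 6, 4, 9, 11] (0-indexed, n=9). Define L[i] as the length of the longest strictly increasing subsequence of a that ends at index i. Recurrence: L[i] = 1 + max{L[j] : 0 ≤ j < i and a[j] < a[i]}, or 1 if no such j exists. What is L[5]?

2

   i    0    1    2    3    4    5    6    7    8
a[i]   16    5   11    3   16    6    4    9   11
L[i]    1    1    2    1    3    2    2    3    4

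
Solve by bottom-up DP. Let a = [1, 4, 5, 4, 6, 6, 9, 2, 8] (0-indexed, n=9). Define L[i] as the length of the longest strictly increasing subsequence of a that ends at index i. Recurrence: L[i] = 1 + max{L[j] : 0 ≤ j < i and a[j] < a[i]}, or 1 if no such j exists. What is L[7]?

   i    0    1    2    3    4    5    6    7    8
a[i]    1    4    5    4    6    6    9    2    8
L[i]    1    2    3    2    4    4    5    2    5

2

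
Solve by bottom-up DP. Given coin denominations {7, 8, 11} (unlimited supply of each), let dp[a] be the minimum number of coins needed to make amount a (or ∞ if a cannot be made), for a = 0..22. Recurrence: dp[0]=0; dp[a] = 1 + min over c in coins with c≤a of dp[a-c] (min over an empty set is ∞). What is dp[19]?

 a  0  1  2  3  4  5  6  7  8  9 10 11 12 13 14 15 16 17 18 19 20 21 22
dp  0  -  -  -  -  -  -  1  1  -  -  1  -  -  2  2  2  -  2  2  -  3  2
(- denotes ∞ / unreachable)

2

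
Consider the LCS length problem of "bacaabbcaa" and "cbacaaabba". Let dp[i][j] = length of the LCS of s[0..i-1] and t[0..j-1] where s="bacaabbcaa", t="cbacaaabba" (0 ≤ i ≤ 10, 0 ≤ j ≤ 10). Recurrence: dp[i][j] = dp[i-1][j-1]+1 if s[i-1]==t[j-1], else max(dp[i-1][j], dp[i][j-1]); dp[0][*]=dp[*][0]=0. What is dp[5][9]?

   ''  c  b  a  c  a  a  a  b  b  a
''  0  0  0  0  0  0  0  0  0  0  0
 b  0  0  1  1  1  1  1  1  1  1  1
 a  0  0  1  2  2  2  2  2  2  2  2
 c  0  1  1  2  3  3  3  3  3  3  3
 a  0  1  1  2  3  4  4  4  4  4  4
 a  0  1  1  2  3  4  5  5  5  5  5
 b  0  1  2  2  3  4  5  5  6  6  6
 b  0  1  2  2  3  4  5  5  6  7  7
 c  0  1  2  2  3  4  5  5  6  7  7
 a  0  1  2  3  3  4  5  6  6  7  8
 a  0  1  2  3  3  4  5  6  6  7  8

5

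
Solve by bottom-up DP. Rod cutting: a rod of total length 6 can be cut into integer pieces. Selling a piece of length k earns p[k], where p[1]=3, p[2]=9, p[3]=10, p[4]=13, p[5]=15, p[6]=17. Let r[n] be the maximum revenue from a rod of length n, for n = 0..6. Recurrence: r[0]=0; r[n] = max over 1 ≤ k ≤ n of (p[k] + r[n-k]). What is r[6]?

27

   n    0    1    2    3    4    5    6
r[n]    0    3    9   12   18   21   27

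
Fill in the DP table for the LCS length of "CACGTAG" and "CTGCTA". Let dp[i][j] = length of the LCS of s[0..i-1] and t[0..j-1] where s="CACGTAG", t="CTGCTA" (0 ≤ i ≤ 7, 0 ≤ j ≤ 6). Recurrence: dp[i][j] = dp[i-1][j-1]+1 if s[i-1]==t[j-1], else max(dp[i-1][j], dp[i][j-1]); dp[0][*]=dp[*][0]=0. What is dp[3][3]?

1

   ''  C  T  G  C  T  A
''  0  0  0  0  0  0  0
 C  0  1  1  1  1  1  1
 A  0  1  1  1  1  1  2
 C  0  1  1  1  2  2  2
 G  0  1  1  2  2  2  2
 T  0  1  2  2  2  3  3
 A  0  1  2  2  2  3  4
 G  0  1  2  3  3  3  4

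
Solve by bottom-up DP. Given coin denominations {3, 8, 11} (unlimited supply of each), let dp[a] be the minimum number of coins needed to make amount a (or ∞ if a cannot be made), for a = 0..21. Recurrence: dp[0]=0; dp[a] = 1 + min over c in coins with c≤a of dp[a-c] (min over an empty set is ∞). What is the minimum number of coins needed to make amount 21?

 a  0  1  2  3  4  5  6  7  8  9 10 11 12 13 14 15 16 17 18 19 20 21
dp  0  -  -  1  -  -  2  -  1  3  -  1  4  -  2  5  2  3  6  2  4  7
(- denotes ∞ / unreachable)

7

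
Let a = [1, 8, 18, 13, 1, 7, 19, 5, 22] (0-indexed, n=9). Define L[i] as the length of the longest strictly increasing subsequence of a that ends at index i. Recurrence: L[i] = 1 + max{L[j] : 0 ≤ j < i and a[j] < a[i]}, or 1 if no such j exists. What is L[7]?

   i    0    1    2    3    4    5    6    7    8
a[i]    1    8   18   13    1    7   19    5   22
L[i]    1    2    3    3    1    2    4    2    5

2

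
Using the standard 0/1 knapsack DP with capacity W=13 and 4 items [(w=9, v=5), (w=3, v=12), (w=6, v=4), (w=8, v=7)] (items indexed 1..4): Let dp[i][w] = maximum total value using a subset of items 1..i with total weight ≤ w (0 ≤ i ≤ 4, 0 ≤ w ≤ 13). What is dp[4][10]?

i\w   0   1   2   3   4   5   6   7   8   9  10  11  12  13
  0   0   0   0   0   0   0   0   0   0   0   0   0   0   0
  1   0   0   0   0   0   0   0   0   0   5   5   5   5   5
  2   0   0   0  12  12  12  12  12  12  12  12  12  17  17
  3   0   0   0  12  12  12  12  12  12  16  16  16  17  17
  4   0   0   0  12  12  12  12  12  12  16  16  19  19  19

16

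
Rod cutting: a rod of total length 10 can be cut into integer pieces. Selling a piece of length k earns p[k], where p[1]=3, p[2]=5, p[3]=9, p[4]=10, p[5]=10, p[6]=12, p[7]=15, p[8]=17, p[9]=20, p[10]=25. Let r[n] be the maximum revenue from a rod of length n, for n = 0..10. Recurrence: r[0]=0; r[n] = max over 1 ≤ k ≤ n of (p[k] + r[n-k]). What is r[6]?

18

   n    0    1    2    3    4    5    6    7    8    9   10
r[n]    0    3    6    9   12   15   18   21   24   27   30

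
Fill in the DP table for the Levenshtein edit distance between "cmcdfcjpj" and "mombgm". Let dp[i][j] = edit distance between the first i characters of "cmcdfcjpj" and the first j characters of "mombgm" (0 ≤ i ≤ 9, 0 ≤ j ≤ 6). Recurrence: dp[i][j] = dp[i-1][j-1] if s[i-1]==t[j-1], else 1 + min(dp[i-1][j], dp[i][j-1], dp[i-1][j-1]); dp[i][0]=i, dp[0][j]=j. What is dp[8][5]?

7

   ''  m  o  m  b  g  m
''  0  1  2  3  4  5  6
 c  1  1  2  3  4  5  6
 m  2  1  2  2  3  4  5
 c  3  2  2  3  3  4  5
 d  4  3  3  3  4  4  5
 f  5  4  4  4  4  5  5
 c  6  5  5  5  5  5  6
 j  7  6  6  6  6  6  6
 p  8  7  7  7  7  7  7
 j  9  8  8  8  8  8  8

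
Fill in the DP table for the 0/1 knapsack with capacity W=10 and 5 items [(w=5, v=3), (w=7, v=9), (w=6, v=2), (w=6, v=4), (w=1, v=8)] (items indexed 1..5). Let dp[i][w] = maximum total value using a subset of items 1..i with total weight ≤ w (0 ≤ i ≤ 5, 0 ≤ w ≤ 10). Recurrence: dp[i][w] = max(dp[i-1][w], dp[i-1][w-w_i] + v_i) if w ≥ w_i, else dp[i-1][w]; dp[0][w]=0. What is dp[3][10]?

i\w   0   1   2   3   4   5   6   7   8   9  10
  0   0   0   0   0   0   0   0   0   0   0   0
  1   0   0   0   0   0   3   3   3   3   3   3
  2   0   0   0   0   0   3   3   9   9   9   9
  3   0   0   0   0   0   3   3   9   9   9   9
  4   0   0   0   0   0   3   4   9   9   9   9
  5   0   8   8   8   8   8  11  12  17  17  17

9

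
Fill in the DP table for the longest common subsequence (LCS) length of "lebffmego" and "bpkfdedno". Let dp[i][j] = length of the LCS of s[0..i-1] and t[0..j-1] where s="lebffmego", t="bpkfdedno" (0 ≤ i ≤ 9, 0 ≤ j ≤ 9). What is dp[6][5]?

   ''  b  p  k  f  d  e  d  n  o
''  0  0  0  0  0  0  0  0  0  0
 l  0  0  0  0  0  0  0  0  0  0
 e  0  0  0  0  0  0  1  1  1  1
 b  0  1  1  1  1  1  1  1  1  1
 f  0  1  1  1  2  2  2  2  2  2
 f  0  1  1  1  2  2  2  2  2  2
 m  0  1  1  1  2  2  2  2  2  2
 e  0  1  1  1  2  2  3  3  3  3
 g  0  1  1  1  2  2  3  3  3  3
 o  0  1  1  1  2  2  3  3  3  4

2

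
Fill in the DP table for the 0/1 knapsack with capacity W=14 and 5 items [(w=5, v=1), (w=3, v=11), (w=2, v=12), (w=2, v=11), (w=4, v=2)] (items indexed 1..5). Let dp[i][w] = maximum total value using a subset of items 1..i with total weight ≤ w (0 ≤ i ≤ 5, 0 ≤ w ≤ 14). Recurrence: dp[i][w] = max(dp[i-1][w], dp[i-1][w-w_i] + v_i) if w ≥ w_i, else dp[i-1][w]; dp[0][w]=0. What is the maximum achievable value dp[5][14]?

i\w   0   1   2   3   4   5   6   7   8   9  10  11  12  13  14
  0   0   0   0   0   0   0   0   0   0   0   0   0   0   0   0
  1   0   0   0   0   0   1   1   1   1   1   1   1   1   1   1
  2   0   0   0  11  11  11  11  11  12  12  12  12  12  12  12
  3   0   0  12  12  12  23  23  23  23  23  24  24  24  24  24
  4   0   0  12  12  23  23  23  34  34  34  34  34  35  35  35
  5   0   0  12  12  23  23  23  34  34  34  34  36  36  36  36

36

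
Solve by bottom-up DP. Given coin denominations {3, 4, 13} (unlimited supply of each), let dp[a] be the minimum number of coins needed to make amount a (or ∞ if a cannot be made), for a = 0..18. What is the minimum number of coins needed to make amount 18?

5

 a  0  1  2  3  4  5  6  7  8  9 10 11 12 13 14 15 16 17 18
dp  0  -  -  1  1  -  2  2  2  3  3  3  3  1  4  4  2  2  5
(- denotes ∞ / unreachable)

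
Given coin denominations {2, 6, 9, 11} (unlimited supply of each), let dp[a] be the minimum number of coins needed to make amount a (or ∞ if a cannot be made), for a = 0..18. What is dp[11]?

1

 a  0  1  2  3  4  5  6  7  8  9 10 11 12 13 14 15 16 17 18
dp  0  -  1  -  2  -  1  -  2  1  3  1  2  2  3  2  4  2  2
(- denotes ∞ / unreachable)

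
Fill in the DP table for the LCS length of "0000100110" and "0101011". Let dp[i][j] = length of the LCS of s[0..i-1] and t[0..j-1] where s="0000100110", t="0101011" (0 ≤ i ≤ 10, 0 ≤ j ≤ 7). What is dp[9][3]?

   ''  0  1  0  1  0  1  1
''  0  0  0  0  0  0  0  0
 0  0  1  1  1  1  1  1  1
 0  0  1  1  2  2  2  2  2
 0  0  1  1  2  2  3  3  3
 0  0  1  1  2  2  3  3  3
 1  0  1  2  2  3  3  4  4
 0  0  1  2  3  3  4  4  4
 0  0  1  2  3  3  4  4  4
 1  0  1  2  3  4  4  5  5
 1  0  1  2  3  4  4  5  6
 0  0  1  2  3  4  5  5  6

3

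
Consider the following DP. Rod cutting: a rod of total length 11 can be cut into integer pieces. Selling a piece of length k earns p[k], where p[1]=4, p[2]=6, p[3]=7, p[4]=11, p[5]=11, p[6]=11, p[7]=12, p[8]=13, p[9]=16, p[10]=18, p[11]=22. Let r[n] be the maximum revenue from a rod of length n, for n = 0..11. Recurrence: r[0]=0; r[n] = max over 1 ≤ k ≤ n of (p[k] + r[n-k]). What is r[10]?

   n    0    1    2    3    4    5    6    7    8    9   10   11
r[n]    0    4    8   12   16   20   24   28   32   36   40   44

40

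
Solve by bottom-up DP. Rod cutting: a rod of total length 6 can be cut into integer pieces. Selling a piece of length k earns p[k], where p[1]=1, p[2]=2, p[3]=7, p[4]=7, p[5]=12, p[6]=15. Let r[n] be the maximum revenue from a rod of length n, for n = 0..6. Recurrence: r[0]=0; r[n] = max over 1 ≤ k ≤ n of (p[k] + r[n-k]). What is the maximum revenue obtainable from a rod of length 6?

15

   n    0    1    2    3    4    5    6
r[n]    0    1    2    7    8   12   15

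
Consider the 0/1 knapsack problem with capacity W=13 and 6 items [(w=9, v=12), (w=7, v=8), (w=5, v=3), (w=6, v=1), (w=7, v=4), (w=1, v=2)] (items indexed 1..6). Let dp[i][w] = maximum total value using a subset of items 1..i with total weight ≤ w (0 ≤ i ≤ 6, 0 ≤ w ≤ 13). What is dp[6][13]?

i\w   0   1   2   3   4   5   6   7   8   9  10  11  12  13
  0   0   0   0   0   0   0   0   0   0   0   0   0   0   0
  1   0   0   0   0   0   0   0   0   0  12  12  12  12  12
  2   0   0   0   0   0   0   0   8   8  12  12  12  12  12
  3   0   0   0   0   0   3   3   8   8  12  12  12  12  12
  4   0   0   0   0   0   3   3   8   8  12  12  12  12  12
  5   0   0   0   0   0   3   3   8   8  12  12  12  12  12
  6   0   2   2   2   2   3   5   8  10  12  14  14  14  14

14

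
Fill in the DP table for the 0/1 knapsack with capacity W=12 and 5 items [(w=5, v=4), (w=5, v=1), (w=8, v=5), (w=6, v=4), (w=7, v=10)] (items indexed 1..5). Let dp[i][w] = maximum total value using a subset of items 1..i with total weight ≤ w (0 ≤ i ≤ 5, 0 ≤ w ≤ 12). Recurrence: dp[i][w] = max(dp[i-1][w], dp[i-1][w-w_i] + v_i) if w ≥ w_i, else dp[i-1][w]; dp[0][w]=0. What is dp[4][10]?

5

i\w   0   1   2   3   4   5   6   7   8   9  10  11  12
  0   0   0   0   0   0   0   0   0   0   0   0   0   0
  1   0   0   0   0   0   4   4   4   4   4   4   4   4
  2   0   0   0   0   0   4   4   4   4   4   5   5   5
  3   0   0   0   0   0   4   4   4   5   5   5   5   5
  4   0   0   0   0   0   4   4   4   5   5   5   8   8
  5   0   0   0   0   0   4   4  10  10  10  10  10  14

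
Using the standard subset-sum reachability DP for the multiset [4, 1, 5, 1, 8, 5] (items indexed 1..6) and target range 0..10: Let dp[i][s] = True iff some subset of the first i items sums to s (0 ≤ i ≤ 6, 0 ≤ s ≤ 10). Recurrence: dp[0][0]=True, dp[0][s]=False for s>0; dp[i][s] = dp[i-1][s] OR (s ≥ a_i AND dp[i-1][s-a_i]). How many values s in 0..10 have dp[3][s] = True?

7

i\s   0   1   2   3   4   5   6   7   8   9  10
  0   T   F   F   F   F   F   F   F   F   F   F
  1   T   F   F   F   T   F   F   F   F   F   F
  2   T   T   F   F   T   T   F   F   F   F   F
  3   T   T   F   F   T   T   T   F   F   T   T
  4   T   T   T   F   T   T   T   T   F   T   T
  5   T   T   T   F   T   T   T   T   T   T   T
  6   T   T   T   F   T   T   T   T   T   T   T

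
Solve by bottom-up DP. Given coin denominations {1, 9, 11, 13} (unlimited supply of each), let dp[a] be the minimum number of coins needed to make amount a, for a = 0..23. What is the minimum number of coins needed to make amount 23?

 a  0  1  2  3  4  5  6  7  8  9 10 11 12 13 14 15 16 17 18 19 20 21 22 23
dp  0  1  2  3  4  5  6  7  8  1  2  1  2  1  2  3  4  5  2  3  2  3  2  3

3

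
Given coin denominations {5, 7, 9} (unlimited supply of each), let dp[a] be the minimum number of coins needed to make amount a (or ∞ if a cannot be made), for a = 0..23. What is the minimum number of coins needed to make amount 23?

3

 a  0  1  2  3  4  5  6  7  8  9 10 11 12 13 14 15 16 17 18 19 20 21 22 23
dp  0  -  -  -  -  1  -  1  -  1  2  -  2  -  2  3  2  3  2  3  4  3  4  3
(- denotes ∞ / unreachable)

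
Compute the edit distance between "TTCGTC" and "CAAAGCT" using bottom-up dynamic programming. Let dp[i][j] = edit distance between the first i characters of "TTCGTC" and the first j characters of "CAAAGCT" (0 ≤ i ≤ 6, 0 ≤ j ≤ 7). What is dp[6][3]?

   ''  C  A  A  A  G  C  T
''  0  1  2  3  4  5  6  7
 T  1  1  2  3  4  5  6  6
 T  2  2  2  3  4  5  6  6
 C  3  2  3  3  4  5  5  6
 G  4  3  3  4  4  4  5  6
 T  5  4  4  4  5  5  5  5
 C  6  5  5  5  5  6  5  6

5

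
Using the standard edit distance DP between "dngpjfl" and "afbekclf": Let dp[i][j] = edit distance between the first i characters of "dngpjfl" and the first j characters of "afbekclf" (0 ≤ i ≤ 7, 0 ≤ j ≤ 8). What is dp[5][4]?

5

   ''  a  f  b  e  k  c  l  f
''  0  1  2  3  4  5  6  7  8
 d  1  1  2  3  4  5  6  7  8
 n  2  2  2  3  4  5  6  7  8
 g  3  3  3  3  4  5  6  7  8
 p  4  4  4  4  4  5  6  7  8
 j  5  5  5  5  5  5  6  7  8
 f  6  6  5  6  6  6  6  7  7
 l  7  7  6  6  7  7  7  6  7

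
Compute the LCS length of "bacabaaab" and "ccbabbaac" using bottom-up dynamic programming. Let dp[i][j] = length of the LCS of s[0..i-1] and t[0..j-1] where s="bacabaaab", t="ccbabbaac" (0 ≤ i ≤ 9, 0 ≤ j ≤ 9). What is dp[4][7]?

   ''  c  c  b  a  b  b  a  a  c
''  0  0  0  0  0  0  0  0  0  0
 b  0  0  0  1  1  1  1  1  1  1
 a  0  0  0  1  2  2  2  2  2  2
 c  0  1  1  1  2  2  2  2  2  3
 a  0  1  1  1  2  2  2  3  3  3
 b  0  1  1  2  2  3  3  3  3  3
 a  0  1  1  2  3  3  3  4  4  4
 a  0  1  1  2  3  3  3  4  5  5
 a  0  1  1  2  3  3  3  4  5  5
 b  0  1  1  2  3  4  4  4  5  5

3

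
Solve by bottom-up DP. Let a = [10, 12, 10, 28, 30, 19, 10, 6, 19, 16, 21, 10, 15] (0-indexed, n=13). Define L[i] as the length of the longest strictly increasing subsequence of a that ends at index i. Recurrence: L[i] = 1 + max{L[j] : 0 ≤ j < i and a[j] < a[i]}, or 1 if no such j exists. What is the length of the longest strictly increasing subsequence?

4

   i    0    1    2    3    4    5    6    7    8    9   10   11   12
a[i]   10   12   10   28   30   19   10    6   19   16   21   10   15
L[i]    1    2    1    3    4    3    1    1    3    3    4    2    3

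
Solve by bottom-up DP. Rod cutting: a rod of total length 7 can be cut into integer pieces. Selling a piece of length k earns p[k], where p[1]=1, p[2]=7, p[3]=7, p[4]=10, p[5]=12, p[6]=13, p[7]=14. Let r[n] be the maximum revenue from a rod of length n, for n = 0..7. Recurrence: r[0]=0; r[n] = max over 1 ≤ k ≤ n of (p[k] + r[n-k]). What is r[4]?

   n    0    1    2    3    4    5    6    7
r[n]    0    1    7    8   14   15   21   22

14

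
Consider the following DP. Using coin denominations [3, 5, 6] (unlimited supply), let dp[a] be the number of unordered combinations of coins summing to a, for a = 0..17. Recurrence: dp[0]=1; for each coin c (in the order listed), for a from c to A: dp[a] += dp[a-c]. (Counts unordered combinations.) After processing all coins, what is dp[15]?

4

after  coin     0     1     2     3     4     5     6     7     8     9    10    11    12    13    14    15    16    17
          3     1     0     0     1     0     0     1     0     0     1     0     0     1     0     0     1     0     0
          5     1     0     0     1     0     1     1     0     1     1     1     1     1     1     1     2     1     1
          6     1     0     0     1     0     1     2     0     1     2     1     2     3     1     2     4     2     3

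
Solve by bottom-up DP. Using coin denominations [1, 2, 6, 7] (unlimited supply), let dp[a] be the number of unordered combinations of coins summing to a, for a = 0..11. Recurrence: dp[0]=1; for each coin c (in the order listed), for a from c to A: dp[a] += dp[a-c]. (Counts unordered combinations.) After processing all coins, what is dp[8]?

8

after  coin     0     1     2     3     4     5     6     7     8     9    10    11
          1     1     1     1     1     1     1     1     1     1     1     1     1
          2     1     1     2     2     3     3     4     4     5     5     6     6
          6     1     1     2     2     3     3     5     5     7     7     9     9
          7     1     1     2     2     3     3     5     6     8     9    11    12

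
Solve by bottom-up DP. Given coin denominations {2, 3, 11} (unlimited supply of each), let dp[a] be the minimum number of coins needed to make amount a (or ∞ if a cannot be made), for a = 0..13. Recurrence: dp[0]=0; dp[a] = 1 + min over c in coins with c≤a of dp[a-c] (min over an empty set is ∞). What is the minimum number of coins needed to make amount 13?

 a  0  1  2  3  4  5  6  7  8  9 10 11 12 13
dp  0  -  1  1  2  2  2  3  3  3  4  1  4  2
(- denotes ∞ / unreachable)

2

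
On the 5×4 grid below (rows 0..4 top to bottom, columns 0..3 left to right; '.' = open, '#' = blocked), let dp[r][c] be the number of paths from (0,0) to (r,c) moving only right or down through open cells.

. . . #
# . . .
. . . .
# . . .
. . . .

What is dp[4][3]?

14

r\c   0   1   2   3
  0   1   1   1   0
  1   0   1   2   2
  2   0   1   3   5
  3   0   1   4   9
  4   0   1   5  14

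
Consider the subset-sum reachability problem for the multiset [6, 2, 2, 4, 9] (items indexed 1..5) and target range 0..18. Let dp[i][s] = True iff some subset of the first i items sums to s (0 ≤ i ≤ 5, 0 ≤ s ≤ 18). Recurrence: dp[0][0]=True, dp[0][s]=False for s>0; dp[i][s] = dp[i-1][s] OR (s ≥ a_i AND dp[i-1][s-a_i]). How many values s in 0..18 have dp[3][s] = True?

i\s   0   1   2   3   4   5   6   7   8   9  10  11  12  13  14  15  16  17  18
  0   T   F   F   F   F   F   F   F   F   F   F   F   F   F   F   F   F   F   F
  1   T   F   F   F   F   F   T   F   F   F   F   F   F   F   F   F   F   F   F
  2   T   F   T   F   F   F   T   F   T   F   F   F   F   F   F   F   F   F   F
  3   T   F   T   F   T   F   T   F   T   F   T   F   F   F   F   F   F   F   F
  4   T   F   T   F   T   F   T   F   T   F   T   F   T   F   T   F   F   F   F
  5   T   F   T   F   T   F   T   F   T   T   T   T   T   T   T   T   F   T   F

6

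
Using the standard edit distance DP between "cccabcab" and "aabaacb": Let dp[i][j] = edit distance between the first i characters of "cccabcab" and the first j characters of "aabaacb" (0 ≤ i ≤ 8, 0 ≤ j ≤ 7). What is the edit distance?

5

   ''  a  a  b  a  a  c  b
''  0  1  2  3  4  5  6  7
 c  1  1  2  3  4  5  5  6
 c  2  2  2  3  4  5  5  6
 c  3  3  3  3  4  5  5  6
 a  4  3  3  4  3  4  5  6
 b  5  4  4  3  4  4  5  5
 c  6  5  5  4  4  5  4  5
 a  7  6  5  5  4  4  5  5
 b  8  7  6  5  5  5  5  5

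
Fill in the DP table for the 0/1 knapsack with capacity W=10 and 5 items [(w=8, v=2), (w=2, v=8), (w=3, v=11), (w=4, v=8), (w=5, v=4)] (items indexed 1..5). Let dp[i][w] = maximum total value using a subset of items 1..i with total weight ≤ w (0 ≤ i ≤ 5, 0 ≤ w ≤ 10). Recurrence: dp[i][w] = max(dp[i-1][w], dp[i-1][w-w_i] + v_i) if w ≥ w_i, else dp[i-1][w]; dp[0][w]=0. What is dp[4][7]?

19

i\w   0   1   2   3   4   5   6   7   8   9  10
  0   0   0   0   0   0   0   0   0   0   0   0
  1   0   0   0   0   0   0   0   0   2   2   2
  2   0   0   8   8   8   8   8   8   8   8  10
  3   0   0   8  11  11  19  19  19  19  19  19
  4   0   0   8  11  11  19  19  19  19  27  27
  5   0   0   8  11  11  19  19  19  19  27  27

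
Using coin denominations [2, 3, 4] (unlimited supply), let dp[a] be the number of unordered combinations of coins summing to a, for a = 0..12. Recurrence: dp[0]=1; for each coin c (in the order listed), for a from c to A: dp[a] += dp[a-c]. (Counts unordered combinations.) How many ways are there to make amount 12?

7

after  coin     0     1     2     3     4     5     6     7     8     9    10    11    12
          2     1     0     1     0     1     0     1     0     1     0     1     0     1
          3     1     0     1     1     1     1     2     1     2     2     2     2     3
          4     1     0     1     1     2     1     3     2     4     3     5     4     7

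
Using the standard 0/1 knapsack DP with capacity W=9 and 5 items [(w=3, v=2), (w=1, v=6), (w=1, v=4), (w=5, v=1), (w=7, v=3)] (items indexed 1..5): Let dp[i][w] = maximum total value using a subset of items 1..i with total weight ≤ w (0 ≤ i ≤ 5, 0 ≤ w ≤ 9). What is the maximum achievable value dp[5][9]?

i\w   0   1   2   3   4   5   6   7   8   9
  0   0   0   0   0   0   0   0   0   0   0
  1   0   0   0   2   2   2   2   2   2   2
  2   0   6   6   6   8   8   8   8   8   8
  3   0   6  10  10  10  12  12  12  12  12
  4   0   6  10  10  10  12  12  12  12  12
  5   0   6  10  10  10  12  12  12  12  13

13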